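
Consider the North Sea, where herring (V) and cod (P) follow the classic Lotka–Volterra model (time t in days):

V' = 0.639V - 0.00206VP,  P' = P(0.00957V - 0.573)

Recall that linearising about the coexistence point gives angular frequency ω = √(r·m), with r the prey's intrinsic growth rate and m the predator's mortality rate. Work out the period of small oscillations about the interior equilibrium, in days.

Here r = 0.639 and m = 0.573, so r·m = 0.366.
ω = √0.366 = 0.605 per day, hence T = 2π/ω ≈ 10.4 days.

T ≈ 10.4 days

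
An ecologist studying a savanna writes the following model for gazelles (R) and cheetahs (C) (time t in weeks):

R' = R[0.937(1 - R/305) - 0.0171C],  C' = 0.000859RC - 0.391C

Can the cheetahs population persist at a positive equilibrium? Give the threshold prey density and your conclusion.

Threshold R = 455; K < 455, so no, the predator goes extinct.

The predator equation gives dC/dt > 0 only when R > 0.391/0.000859 = 455.
Without the predator, R → K = 305. Since 305 < 455, the predator cannot invade.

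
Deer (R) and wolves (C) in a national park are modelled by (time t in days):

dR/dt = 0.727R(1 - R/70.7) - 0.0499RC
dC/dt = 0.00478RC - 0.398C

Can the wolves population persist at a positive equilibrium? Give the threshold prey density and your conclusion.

Threshold R = 83.3; K < 83.3, so no, the predator goes extinct.

The predator equation gives dC/dt > 0 only when R > 0.398/0.00478 = 83.3.
Without the predator, R → K = 70.7. Since 70.7 < 83.3, the predator cannot invade.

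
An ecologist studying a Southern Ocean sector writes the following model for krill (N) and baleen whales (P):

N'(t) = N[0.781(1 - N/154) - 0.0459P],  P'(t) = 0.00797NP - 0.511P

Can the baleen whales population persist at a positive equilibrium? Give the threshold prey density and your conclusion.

The predator equation gives dP/dt > 0 only when N > 0.511/0.00797 = 64.1.
Without the predator, N → K = 154. Since 154 > 64.1, the predator can invade and persist.

Threshold N = 64.1; K > 64.1, so yes, the predator persists.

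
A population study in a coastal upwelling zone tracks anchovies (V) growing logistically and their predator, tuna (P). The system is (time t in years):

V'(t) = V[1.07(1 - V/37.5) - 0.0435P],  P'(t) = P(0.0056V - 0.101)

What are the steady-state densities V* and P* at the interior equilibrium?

V* ≈ 18, P* ≈ 12.8

From dP/dt = 0 with P > 0: 0.0056V* = 0.101, so V* = 18.
Substitute into dV/dt = 0: 1.07(1 - 18/37.5) = 0.0435P*.
The bracket is 0.519, giving P* = 0.555/0.0435 = 12.8.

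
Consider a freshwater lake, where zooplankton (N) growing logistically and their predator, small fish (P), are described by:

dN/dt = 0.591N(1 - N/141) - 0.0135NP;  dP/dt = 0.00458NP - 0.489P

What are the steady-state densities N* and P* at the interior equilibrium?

N* ≈ 107, P* ≈ 10.6

From dP/dt = 0 with P > 0: 0.00458N* = 0.489, so N* = 107.
Substitute into dN/dt = 0: 0.591(1 - 107/141) = 0.0135P*.
The bracket is 0.243, giving P* = 0.143/0.0135 = 10.6.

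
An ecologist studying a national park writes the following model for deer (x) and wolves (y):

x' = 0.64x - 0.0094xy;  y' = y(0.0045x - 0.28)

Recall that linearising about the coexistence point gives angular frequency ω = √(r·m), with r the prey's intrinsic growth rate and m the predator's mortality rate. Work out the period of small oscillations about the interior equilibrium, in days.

T ≈ 14.8 days

Here r = 0.64 and m = 0.28, so r·m = 0.179.
ω = √0.179 = 0.423 per day, hence T = 2π/ω ≈ 14.8 days.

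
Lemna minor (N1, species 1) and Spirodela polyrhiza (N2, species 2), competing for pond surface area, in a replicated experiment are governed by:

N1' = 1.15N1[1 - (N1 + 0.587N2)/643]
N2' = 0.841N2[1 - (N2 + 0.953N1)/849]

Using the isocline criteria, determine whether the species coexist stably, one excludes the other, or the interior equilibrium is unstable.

stable coexistence

Compare the nullcline intercepts: K1/α12 = 643/0.587 = 1100 > K2 = 849; K2/α21 = 849/0.953 = 891 > K1 = 643.
Since both inequalities hold, each species can invade when rare, so the interior equilibrium is stable.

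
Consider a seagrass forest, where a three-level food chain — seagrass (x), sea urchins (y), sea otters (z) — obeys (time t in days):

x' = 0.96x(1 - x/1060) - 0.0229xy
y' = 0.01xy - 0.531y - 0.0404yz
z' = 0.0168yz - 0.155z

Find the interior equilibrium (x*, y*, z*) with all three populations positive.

From dz/dt = 0: 0.0168y* = 0.155, so y* = 9.23.
From dx/dt = 0: 0.96(1 - x*/1060) = 0.0229·9.23, giving x* = 1060·(1 - 0.22) = 827.
From dy/dt = 0: 0.01·827 - 0.531 = 0.0404z*, so z* = 7.74/0.0404 = 191.

x* ≈ 827, y* ≈ 9.23, z* ≈ 191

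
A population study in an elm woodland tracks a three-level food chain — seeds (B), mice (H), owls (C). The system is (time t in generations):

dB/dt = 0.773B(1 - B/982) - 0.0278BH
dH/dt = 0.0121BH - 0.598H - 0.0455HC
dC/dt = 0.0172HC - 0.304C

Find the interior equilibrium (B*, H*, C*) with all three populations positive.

B* ≈ 358, H* ≈ 17.7, C* ≈ 82

From dC/dt = 0: 0.0172H* = 0.304, so H* = 17.7.
From dB/dt = 0: 0.773(1 - B*/982) = 0.0278·17.7, giving B* = 982·(1 - 0.636) = 358.
From dH/dt = 0: 0.0121·358 - 0.598 = 0.0455C*, so C* = 3.73/0.0455 = 82.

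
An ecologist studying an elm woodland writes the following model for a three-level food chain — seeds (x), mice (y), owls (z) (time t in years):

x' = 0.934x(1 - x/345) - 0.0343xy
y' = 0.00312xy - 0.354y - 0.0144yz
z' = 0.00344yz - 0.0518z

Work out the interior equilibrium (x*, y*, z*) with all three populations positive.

x* ≈ 154, y* ≈ 15.1, z* ≈ 8.83

From dz/dt = 0: 0.00344y* = 0.0518, so y* = 15.1.
From dx/dt = 0: 0.934(1 - x*/345) = 0.0343·15.1, giving x* = 345·(1 - 0.553) = 154.
From dy/dt = 0: 0.00312·154 - 0.354 = 0.0144z*, so z* = 0.127/0.0144 = 8.83.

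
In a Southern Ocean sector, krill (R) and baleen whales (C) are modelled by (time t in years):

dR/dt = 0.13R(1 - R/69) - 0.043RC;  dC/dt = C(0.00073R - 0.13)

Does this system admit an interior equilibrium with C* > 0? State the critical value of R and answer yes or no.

Threshold R = 178; K < 178, so no, the predator goes extinct.

The predator equation gives dC/dt > 0 only when R > 0.13/0.00073 = 178.
Without the predator, R → K = 69. Since 69 < 178, the predator cannot invade.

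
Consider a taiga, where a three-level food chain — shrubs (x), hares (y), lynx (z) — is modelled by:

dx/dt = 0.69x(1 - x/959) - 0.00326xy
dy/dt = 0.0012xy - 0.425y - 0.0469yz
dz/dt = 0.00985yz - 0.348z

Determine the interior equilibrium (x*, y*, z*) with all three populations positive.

From dz/dt = 0: 0.00985y* = 0.348, so y* = 35.3.
From dx/dt = 0: 0.69(1 - x*/959) = 0.00326·35.3, giving x* = 959·(1 - 0.167) = 799.
From dy/dt = 0: 0.0012·799 - 0.425 = 0.0469z*, so z* = 0.534/0.0469 = 11.4.

x* ≈ 799, y* ≈ 35.3, z* ≈ 11.4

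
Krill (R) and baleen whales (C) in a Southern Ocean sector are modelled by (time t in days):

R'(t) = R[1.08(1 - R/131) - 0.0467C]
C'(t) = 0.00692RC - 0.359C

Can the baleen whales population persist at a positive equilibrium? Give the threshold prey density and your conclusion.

The predator equation gives dC/dt > 0 only when R > 0.359/0.00692 = 51.9.
Without the predator, R → K = 131. Since 131 > 51.9, the predator can invade and persist.

Threshold R = 51.9; K > 51.9, so yes, the predator persists.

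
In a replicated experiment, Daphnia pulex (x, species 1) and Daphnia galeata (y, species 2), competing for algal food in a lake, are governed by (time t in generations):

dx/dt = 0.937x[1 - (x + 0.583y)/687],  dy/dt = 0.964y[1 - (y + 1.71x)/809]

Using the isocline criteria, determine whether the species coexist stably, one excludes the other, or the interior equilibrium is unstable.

species 1 excludes species 2

Compare the nullcline intercepts: K1/α12 = 687/0.583 = 1180 > K2 = 809; K2/α21 = 809/1.71 = 473 < K1 = 687.
Since the inequalities point opposite ways, species 1 can invade but species 2 cannot.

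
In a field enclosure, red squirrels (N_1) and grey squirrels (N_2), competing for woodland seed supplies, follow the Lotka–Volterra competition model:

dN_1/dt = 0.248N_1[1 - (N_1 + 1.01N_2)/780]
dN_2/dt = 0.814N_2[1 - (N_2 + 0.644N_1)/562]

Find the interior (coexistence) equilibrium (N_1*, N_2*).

Setting both brackets to zero gives the nullclines N_1 + 1.01N_2 = 780 and 0.644N_1 + N_2 = 562.
Substituting N_2 = 562 - 0.644N_1 into the first: N_1(1 - 1.01·0.644) = 780 - 1.01·562.
So N_1* = 212/0.35 = 608, and then N_2* = 562 - 0.644·608 = 171.

N_1* ≈ 608, N_2* ≈ 171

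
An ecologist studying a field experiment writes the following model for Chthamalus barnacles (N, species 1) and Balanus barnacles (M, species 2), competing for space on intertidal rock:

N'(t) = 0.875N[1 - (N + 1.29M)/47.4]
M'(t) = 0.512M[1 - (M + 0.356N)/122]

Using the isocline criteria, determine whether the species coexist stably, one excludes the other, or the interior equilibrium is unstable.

Compare the nullcline intercepts: K1/α12 = 47.4/1.29 = 36.7 < K2 = 122; K2/α21 = 122/0.356 = 343 > K1 = 47.4.
Since the inequalities point opposite ways, species 2 can invade but species 1 cannot.

species 2 excludes species 1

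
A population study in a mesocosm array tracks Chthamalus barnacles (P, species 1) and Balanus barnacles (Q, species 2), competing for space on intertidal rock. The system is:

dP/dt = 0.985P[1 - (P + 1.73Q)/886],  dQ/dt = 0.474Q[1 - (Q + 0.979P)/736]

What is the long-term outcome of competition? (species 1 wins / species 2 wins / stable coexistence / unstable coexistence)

Compare the nullcline intercepts: K1/α12 = 886/1.73 = 512 < K2 = 736; K2/α21 = 736/0.979 = 752 < K1 = 886.
Since both are reversed, neither can invade when rare; the interior point is a saddle.

unstable coexistence (outcome depends on initial conditions)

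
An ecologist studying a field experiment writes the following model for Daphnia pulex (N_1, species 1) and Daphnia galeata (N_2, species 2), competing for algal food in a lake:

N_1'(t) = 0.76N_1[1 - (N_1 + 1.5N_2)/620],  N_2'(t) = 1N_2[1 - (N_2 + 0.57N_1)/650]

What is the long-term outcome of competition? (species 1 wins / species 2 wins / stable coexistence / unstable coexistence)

species 2 excludes species 1

Compare the nullcline intercepts: K1/α12 = 620/1.5 = 413 < K2 = 650; K2/α21 = 650/0.57 = 1140 > K1 = 620.
Since the inequalities point opposite ways, species 2 can invade but species 1 cannot.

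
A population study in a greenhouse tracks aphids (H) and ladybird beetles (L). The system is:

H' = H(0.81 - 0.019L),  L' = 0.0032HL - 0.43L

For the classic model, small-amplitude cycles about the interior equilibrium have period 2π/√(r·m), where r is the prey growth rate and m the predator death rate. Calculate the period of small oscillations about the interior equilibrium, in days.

T ≈ 10.6 days

Here r = 0.81 and m = 0.43, so r·m = 0.348.
ω = √0.348 = 0.59 per day, hence T = 2π/ω ≈ 10.6 days.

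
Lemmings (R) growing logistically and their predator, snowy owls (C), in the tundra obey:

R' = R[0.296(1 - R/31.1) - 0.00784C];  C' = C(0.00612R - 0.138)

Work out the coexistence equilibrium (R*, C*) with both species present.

R* ≈ 22.5, C* ≈ 10.4

From dC/dt = 0 with C > 0: 0.00612R* = 0.138, so R* = 22.5.
Substitute into dR/dt = 0: 0.296(1 - 22.5/31.1) = 0.00784C*.
The bracket is 0.275, giving C* = 0.0814/0.00784 = 10.4.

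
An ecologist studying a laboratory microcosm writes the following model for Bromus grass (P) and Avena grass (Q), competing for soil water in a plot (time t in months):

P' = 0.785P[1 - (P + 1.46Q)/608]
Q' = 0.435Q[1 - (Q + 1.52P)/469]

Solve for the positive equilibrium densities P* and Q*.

Setting both brackets to zero gives the nullclines P + 1.46Q = 608 and 1.52P + Q = 469.
Substituting Q = 469 - 1.52P into the first: P(1 - 1.46·1.52) = 608 - 1.46·469.
So P* = -76.7/-1.22 = 62.9, and then Q* = 469 - 1.52·62.9 = 373.

P* ≈ 62.9, Q* ≈ 373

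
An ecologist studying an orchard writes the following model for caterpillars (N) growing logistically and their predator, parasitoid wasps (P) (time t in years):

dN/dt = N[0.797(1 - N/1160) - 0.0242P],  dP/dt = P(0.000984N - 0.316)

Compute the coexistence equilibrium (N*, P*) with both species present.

From dP/dt = 0 with P > 0: 0.000984N* = 0.316, so N* = 321.
Substitute into dN/dt = 0: 0.797(1 - 321/1160) = 0.0242P*.
The bracket is 0.723, giving P* = 0.576/0.0242 = 23.8.

N* ≈ 321, P* ≈ 23.8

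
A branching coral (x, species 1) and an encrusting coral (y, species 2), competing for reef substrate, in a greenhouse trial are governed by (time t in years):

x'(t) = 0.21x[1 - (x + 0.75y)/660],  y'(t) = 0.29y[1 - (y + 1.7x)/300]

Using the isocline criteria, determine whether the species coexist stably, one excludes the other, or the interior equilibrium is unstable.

Compare the nullcline intercepts: K1/α12 = 660/0.75 = 880 > K2 = 300; K2/α21 = 300/1.7 = 176 < K1 = 660.
Since the inequalities point opposite ways, species 1 can invade but species 2 cannot.

species 1 excludes species 2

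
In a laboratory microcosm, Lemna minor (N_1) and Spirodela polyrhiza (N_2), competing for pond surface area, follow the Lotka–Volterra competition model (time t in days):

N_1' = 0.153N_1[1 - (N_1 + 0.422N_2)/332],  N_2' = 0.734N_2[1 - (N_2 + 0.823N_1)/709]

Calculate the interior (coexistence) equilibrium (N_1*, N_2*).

Setting both brackets to zero gives the nullclines N_1 + 0.422N_2 = 332 and 0.823N_1 + N_2 = 709.
Substituting N_2 = 709 - 0.823N_1 into the first: N_1(1 - 0.422·0.823) = 332 - 0.422·709.
So N_1* = 32.8/0.653 = 50.3, and then N_2* = 709 - 0.823·50.3 = 668.

N_1* ≈ 50.3, N_2* ≈ 668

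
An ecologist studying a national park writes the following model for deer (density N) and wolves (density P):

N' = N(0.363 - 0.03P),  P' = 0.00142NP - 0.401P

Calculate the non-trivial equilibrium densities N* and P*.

N* ≈ 282, P* ≈ 12.1

Set dP/dt = 0 with P > 0: 0.00142N - 0.401 = 0, so N* = 0.401/0.00142 = 282.
Set dN/dt = 0 with N > 0: 0.363 - 0.03P = 0, so P* = 0.363/0.03 = 12.1.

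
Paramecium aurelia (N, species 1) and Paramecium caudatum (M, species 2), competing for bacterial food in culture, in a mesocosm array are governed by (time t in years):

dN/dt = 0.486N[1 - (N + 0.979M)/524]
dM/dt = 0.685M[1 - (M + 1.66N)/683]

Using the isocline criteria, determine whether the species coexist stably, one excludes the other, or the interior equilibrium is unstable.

unstable coexistence (outcome depends on initial conditions)

Compare the nullcline intercepts: K1/α12 = 524/0.979 = 535 < K2 = 683; K2/α21 = 683/1.66 = 411 < K1 = 524.
Since both are reversed, neither can invade when rare; the interior point is a saddle.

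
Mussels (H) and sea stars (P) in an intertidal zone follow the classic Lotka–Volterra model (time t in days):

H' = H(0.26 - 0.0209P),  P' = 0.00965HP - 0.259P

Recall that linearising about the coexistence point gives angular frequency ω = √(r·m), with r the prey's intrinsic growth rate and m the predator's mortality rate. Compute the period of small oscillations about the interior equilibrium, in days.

Here r = 0.26 and m = 0.259, so r·m = 0.0673.
ω = √0.0673 = 0.259 per day, hence T = 2π/ω ≈ 24.2 days.

T ≈ 24.2 days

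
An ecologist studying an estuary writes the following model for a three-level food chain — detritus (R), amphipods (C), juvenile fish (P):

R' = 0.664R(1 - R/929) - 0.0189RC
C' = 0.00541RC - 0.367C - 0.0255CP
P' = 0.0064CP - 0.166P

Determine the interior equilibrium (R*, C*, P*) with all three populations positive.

R* ≈ 243, C* ≈ 25.9, P* ≈ 37.2

From dP/dt = 0: 0.0064C* = 0.166, so C* = 25.9.
From dR/dt = 0: 0.664(1 - R*/929) = 0.0189·25.9, giving R* = 929·(1 - 0.738) = 243.
From dC/dt = 0: 0.00541·243 - 0.367 = 0.0255P*, so P* = 0.948/0.0255 = 37.2.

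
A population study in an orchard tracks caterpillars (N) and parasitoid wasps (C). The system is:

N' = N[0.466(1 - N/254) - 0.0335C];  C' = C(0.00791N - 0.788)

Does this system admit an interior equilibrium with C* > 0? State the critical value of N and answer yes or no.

The predator equation gives dC/dt > 0 only when N > 0.788/0.00791 = 99.6.
Without the predator, N → K = 254. Since 254 > 99.6, the predator can invade and persist.

Threshold N = 99.6; K > 99.6, so yes, the predator persists.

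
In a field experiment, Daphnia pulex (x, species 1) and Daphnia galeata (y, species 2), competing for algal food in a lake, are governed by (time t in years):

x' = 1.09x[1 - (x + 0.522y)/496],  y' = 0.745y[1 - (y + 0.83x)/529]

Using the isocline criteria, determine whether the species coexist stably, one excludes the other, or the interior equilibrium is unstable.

Compare the nullcline intercepts: K1/α12 = 496/0.522 = 950 > K2 = 529; K2/α21 = 529/0.83 = 637 > K1 = 496.
Since both inequalities hold, each species can invade when rare, so the interior equilibrium is stable.

stable coexistence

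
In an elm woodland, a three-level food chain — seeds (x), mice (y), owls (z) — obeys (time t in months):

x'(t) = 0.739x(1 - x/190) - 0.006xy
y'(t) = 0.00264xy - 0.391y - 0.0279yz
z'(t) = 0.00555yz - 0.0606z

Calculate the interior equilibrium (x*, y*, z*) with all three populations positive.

x* ≈ 173, y* ≈ 10.9, z* ≈ 2.37

From dz/dt = 0: 0.00555y* = 0.0606, so y* = 10.9.
From dx/dt = 0: 0.739(1 - x*/190) = 0.006·10.9, giving x* = 190·(1 - 0.0887) = 173.
From dy/dt = 0: 0.00264·173 - 0.391 = 0.0279z*, so z* = 0.0661/0.0279 = 2.37.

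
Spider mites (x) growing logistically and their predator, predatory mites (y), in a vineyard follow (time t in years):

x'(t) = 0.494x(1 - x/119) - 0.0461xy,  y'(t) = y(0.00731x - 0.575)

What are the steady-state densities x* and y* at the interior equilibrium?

From dy/dt = 0 with y > 0: 0.00731x* = 0.575, so x* = 78.7.
Substitute into dx/dt = 0: 0.494(1 - 78.7/119) = 0.0461y*.
The bracket is 0.339, giving y* = 0.167/0.0461 = 3.63.

x* ≈ 78.7, y* ≈ 3.63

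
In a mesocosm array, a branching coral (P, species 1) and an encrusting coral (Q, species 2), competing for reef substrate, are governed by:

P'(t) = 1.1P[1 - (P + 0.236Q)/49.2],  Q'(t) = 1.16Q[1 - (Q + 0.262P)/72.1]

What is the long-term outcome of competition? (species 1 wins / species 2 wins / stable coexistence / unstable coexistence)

Compare the nullcline intercepts: K1/α12 = 49.2/0.236 = 208 > K2 = 72.1; K2/α21 = 72.1/0.262 = 275 > K1 = 49.2.
Since both inequalities hold, each species can invade when rare, so the interior equilibrium is stable.

stable coexistence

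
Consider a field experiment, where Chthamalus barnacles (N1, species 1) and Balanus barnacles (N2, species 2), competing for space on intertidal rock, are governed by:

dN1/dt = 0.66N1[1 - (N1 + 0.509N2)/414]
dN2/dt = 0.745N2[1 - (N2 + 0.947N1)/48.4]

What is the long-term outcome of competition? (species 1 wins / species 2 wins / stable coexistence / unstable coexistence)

Compare the nullcline intercepts: K1/α12 = 414/0.509 = 813 > K2 = 48.4; K2/α21 = 48.4/0.947 = 51.1 < K1 = 414.
Since the inequalities point opposite ways, species 1 can invade but species 2 cannot.

species 1 excludes species 2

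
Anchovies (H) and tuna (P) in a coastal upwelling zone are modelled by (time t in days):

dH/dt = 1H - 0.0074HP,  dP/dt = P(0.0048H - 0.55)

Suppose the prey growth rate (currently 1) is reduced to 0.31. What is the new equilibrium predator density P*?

P* ≈ 41.9

At the interior fixed point, setting dH/dt = 0 with H > 0 fixes P* = (prey growth rate)/(HP coefficient) — independent of the other coefficients.
With the change, P* = 0.31/0.0074 = 41.9; it falls from 135.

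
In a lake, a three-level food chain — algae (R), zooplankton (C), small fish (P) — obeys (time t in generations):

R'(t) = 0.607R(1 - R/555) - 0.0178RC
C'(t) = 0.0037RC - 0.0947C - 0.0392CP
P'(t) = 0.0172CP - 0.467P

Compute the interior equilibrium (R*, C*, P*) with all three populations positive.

From dP/dt = 0: 0.0172C* = 0.467, so C* = 27.2.
From dR/dt = 0: 0.607(1 - R*/555) = 0.0178·27.2, giving R* = 555·(1 - 0.796) = 113.
From dC/dt = 0: 0.0037·113 - 0.0947 = 0.0392P*, so P* = 0.324/0.0392 = 8.26.

R* ≈ 113, C* ≈ 27.2, P* ≈ 8.26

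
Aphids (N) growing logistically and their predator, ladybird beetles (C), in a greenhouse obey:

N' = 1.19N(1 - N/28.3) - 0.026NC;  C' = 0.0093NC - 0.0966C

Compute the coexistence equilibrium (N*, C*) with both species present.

From dC/dt = 0 with C > 0: 0.0093N* = 0.0966, so N* = 10.4.
Substitute into dN/dt = 0: 1.19(1 - 10.4/28.3) = 0.026C*.
The bracket is 0.633, giving C* = 0.753/0.026 = 29.

N* ≈ 10.4, C* ≈ 29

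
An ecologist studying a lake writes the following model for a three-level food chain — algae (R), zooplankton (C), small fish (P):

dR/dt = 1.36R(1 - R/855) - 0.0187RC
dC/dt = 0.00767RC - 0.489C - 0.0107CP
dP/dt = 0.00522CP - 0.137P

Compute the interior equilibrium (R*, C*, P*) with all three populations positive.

From dP/dt = 0: 0.00522C* = 0.137, so C* = 26.2.
From dR/dt = 0: 1.36(1 - R*/855) = 0.0187·26.2, giving R* = 855·(1 - 0.361) = 546.
From dC/dt = 0: 0.00767·546 - 0.489 = 0.0107P*, so P* = 3.7/0.0107 = 346.

R* ≈ 546, C* ≈ 26.2, P* ≈ 346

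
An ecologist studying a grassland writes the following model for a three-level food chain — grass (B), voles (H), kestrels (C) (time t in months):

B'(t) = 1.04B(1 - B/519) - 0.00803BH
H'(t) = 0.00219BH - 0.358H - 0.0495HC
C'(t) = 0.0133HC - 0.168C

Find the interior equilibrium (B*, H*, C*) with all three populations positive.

B* ≈ 468, H* ≈ 12.6, C* ≈ 13.5

From dC/dt = 0: 0.0133H* = 0.168, so H* = 12.6.
From dB/dt = 0: 1.04(1 - B*/519) = 0.00803·12.6, giving B* = 519·(1 - 0.0975) = 468.
From dH/dt = 0: 0.00219·468 - 0.358 = 0.0495C*, so C* = 0.668/0.0495 = 13.5.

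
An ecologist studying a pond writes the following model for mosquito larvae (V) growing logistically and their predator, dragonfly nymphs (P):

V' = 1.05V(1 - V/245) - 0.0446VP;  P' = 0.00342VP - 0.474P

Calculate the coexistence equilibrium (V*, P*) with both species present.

V* ≈ 139, P* ≈ 10.2

From dP/dt = 0 with P > 0: 0.00342V* = 0.474, so V* = 139.
Substitute into dV/dt = 0: 1.05(1 - 139/245) = 0.0446P*.
The bracket is 0.434, giving P* = 0.456/0.0446 = 10.2.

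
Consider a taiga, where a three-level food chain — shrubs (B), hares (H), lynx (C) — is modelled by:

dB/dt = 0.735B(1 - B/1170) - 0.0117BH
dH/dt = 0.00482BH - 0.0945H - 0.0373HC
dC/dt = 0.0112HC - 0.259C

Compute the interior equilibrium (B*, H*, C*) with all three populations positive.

From dC/dt = 0: 0.0112H* = 0.259, so H* = 23.1.
From dB/dt = 0: 0.735(1 - B*/1170) = 0.0117·23.1, giving B* = 1170·(1 - 0.368) = 739.
From dH/dt = 0: 0.00482·739 - 0.0945 = 0.0373C*, so C* = 3.47/0.0373 = 93.

B* ≈ 739, H* ≈ 23.1, C* ≈ 93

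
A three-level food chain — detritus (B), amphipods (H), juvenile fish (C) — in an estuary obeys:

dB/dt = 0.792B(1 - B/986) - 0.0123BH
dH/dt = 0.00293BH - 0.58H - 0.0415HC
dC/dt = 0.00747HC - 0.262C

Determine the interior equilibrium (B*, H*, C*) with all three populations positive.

From dC/dt = 0: 0.00747H* = 0.262, so H* = 35.1.
From dB/dt = 0: 0.792(1 - B*/986) = 0.0123·35.1, giving B* = 986·(1 - 0.545) = 449.
From dH/dt = 0: 0.00293·449 - 0.58 = 0.0415C*, so C* = 0.735/0.0415 = 17.7.

B* ≈ 449, H* ≈ 35.1, C* ≈ 17.7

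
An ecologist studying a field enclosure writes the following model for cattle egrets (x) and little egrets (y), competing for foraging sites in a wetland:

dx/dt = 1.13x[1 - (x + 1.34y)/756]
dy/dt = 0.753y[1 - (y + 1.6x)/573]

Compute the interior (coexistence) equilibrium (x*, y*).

x* ≈ 10.3, y* ≈ 556

Setting both brackets to zero gives the nullclines x + 1.34y = 756 and 1.6x + y = 573.
Substituting y = 573 - 1.6x into the first: x(1 - 1.34·1.6) = 756 - 1.34·573.
So x* = -11.8/-1.14 = 10.3, and then y* = 573 - 1.6·10.3 = 556.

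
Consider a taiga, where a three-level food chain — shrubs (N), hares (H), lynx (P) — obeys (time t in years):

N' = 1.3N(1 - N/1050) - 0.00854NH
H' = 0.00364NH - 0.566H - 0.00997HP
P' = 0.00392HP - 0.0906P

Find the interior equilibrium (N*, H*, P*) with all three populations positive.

N* ≈ 891, H* ≈ 23.1, P* ≈ 268

From dP/dt = 0: 0.00392H* = 0.0906, so H* = 23.1.
From dN/dt = 0: 1.3(1 - N*/1050) = 0.00854·23.1, giving N* = 1050·(1 - 0.152) = 891.
From dH/dt = 0: 0.00364·891 - 0.566 = 0.00997P*, so P* = 2.68/0.00997 = 268.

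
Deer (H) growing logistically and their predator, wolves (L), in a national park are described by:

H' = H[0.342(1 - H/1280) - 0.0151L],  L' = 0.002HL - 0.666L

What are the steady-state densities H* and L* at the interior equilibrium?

H* ≈ 333, L* ≈ 16.8

From dL/dt = 0 with L > 0: 0.002H* = 0.666, so H* = 333.
Substitute into dH/dt = 0: 0.342(1 - 333/1280) = 0.0151L*.
The bracket is 0.74, giving L* = 0.253/0.0151 = 16.8.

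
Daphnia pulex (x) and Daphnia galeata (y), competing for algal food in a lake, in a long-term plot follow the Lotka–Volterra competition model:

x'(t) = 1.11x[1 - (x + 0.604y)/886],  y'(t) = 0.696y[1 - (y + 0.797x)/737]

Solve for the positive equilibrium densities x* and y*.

Setting both brackets to zero gives the nullclines x + 0.604y = 886 and 0.797x + y = 737.
Substituting y = 737 - 0.797x into the first: x(1 - 0.604·0.797) = 886 - 0.604·737.
So x* = 441/0.519 = 850, and then y* = 737 - 0.797·850 = 59.5.

x* ≈ 850, y* ≈ 59.5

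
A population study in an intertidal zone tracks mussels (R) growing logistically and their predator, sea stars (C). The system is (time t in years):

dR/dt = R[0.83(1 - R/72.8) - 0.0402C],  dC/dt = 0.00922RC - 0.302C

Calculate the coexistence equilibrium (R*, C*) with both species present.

From dC/dt = 0 with C > 0: 0.00922R* = 0.302, so R* = 32.8.
Substitute into dR/dt = 0: 0.83(1 - 32.8/72.8) = 0.0402C*.
The bracket is 0.55, giving C* = 0.457/0.0402 = 11.4.

R* ≈ 32.8, C* ≈ 11.4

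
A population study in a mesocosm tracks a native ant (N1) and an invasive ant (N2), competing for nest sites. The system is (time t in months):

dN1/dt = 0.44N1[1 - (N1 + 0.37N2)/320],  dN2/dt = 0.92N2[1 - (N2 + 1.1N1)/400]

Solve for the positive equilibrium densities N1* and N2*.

N1* ≈ 290, N2* ≈ 80.9

Setting both brackets to zero gives the nullclines N1 + 0.37N2 = 320 and 1.1N1 + N2 = 400.
Substituting N2 = 400 - 1.1N1 into the first: N1(1 - 0.37·1.1) = 320 - 0.37·400.
So N1* = 172/0.593 = 290, and then N2* = 400 - 1.1·290 = 80.9.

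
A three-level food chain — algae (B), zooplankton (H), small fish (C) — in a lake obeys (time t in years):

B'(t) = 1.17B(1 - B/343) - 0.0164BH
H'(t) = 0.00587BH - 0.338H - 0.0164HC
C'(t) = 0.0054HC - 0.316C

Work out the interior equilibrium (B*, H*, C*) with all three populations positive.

B* ≈ 61.7, H* ≈ 58.5, C* ≈ 1.46

From dC/dt = 0: 0.0054H* = 0.316, so H* = 58.5.
From dB/dt = 0: 1.17(1 - B*/343) = 0.0164·58.5, giving B* = 343·(1 - 0.82) = 61.7.
From dH/dt = 0: 0.00587·61.7 - 0.338 = 0.0164C*, so C* = 0.0239/0.0164 = 1.46.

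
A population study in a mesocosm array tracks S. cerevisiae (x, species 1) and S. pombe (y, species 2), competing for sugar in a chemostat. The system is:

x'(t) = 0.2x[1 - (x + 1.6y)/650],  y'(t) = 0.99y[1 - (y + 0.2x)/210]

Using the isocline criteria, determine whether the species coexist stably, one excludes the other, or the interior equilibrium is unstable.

stable coexistence

Compare the nullcline intercepts: K1/α12 = 650/1.6 = 406 > K2 = 210; K2/α21 = 210/0.2 = 1050 > K1 = 650.
Since both inequalities hold, each species can invade when rare, so the interior equilibrium is stable.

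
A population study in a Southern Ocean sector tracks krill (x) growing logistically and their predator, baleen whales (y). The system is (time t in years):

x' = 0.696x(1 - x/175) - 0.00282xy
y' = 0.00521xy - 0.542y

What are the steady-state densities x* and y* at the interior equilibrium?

x* ≈ 104, y* ≈ 100

From dy/dt = 0 with y > 0: 0.00521x* = 0.542, so x* = 104.
Substitute into dx/dt = 0: 0.696(1 - 104/175) = 0.00282y*.
The bracket is 0.406, giving y* = 0.282/0.00282 = 100.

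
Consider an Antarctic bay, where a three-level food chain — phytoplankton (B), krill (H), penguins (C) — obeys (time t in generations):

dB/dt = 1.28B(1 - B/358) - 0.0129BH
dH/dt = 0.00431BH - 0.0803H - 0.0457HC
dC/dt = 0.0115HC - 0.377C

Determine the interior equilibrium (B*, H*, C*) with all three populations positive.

From dC/dt = 0: 0.0115H* = 0.377, so H* = 32.8.
From dB/dt = 0: 1.28(1 - B*/358) = 0.0129·32.8, giving B* = 358·(1 - 0.33) = 240.
From dH/dt = 0: 0.00431·240 - 0.0803 = 0.0457C*, so C* = 0.953/0.0457 = 20.9.

B* ≈ 240, H* ≈ 32.8, C* ≈ 20.9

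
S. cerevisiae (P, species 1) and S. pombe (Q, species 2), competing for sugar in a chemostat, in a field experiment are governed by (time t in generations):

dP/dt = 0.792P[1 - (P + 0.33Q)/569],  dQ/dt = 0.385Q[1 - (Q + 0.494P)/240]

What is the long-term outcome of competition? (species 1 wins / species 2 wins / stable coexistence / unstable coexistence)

Compare the nullcline intercepts: K1/α12 = 569/0.33 = 1720 > K2 = 240; K2/α21 = 240/0.494 = 486 < K1 = 569.
Since the inequalities point opposite ways, species 1 can invade but species 2 cannot.

species 1 excludes species 2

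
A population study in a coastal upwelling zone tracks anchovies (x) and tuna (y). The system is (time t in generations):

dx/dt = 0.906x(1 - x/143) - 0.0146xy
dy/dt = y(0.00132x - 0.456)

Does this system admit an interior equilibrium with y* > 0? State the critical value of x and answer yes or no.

The predator equation gives dy/dt > 0 only when x > 0.456/0.00132 = 345.
Without the predator, x → K = 143. Since 143 < 345, the predator cannot invade.

Threshold x = 345; K < 345, so no, the predator goes extinct.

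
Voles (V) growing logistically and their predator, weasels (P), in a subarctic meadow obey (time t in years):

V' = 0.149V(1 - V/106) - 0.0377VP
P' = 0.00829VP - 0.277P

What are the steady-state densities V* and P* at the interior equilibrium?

From dP/dt = 0 with P > 0: 0.00829V* = 0.277, so V* = 33.4.
Substitute into dV/dt = 0: 0.149(1 - 33.4/106) = 0.0377P*.
The bracket is 0.685, giving P* = 0.102/0.0377 = 2.71.

V* ≈ 33.4, P* ≈ 2.71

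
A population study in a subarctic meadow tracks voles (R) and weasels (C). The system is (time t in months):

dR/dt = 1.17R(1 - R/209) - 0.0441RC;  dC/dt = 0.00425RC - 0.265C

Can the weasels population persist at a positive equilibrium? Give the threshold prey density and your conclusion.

The predator equation gives dC/dt > 0 only when R > 0.265/0.00425 = 62.4.
Without the predator, R → K = 209. Since 209 > 62.4, the predator can invade and persist.

Threshold R = 62.4; K > 62.4, so yes, the predator persists.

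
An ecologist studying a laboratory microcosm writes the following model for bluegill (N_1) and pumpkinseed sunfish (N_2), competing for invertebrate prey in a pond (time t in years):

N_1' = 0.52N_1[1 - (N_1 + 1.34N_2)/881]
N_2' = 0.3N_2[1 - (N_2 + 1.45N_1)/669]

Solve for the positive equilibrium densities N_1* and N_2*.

N_1* ≈ 16.4, N_2* ≈ 645

Setting both brackets to zero gives the nullclines N_1 + 1.34N_2 = 881 and 1.45N_1 + N_2 = 669.
Substituting N_2 = 669 - 1.45N_1 into the first: N_1(1 - 1.34·1.45) = 881 - 1.34·669.
So N_1* = -15.5/-0.943 = 16.4, and then N_2* = 669 - 1.45·16.4 = 645.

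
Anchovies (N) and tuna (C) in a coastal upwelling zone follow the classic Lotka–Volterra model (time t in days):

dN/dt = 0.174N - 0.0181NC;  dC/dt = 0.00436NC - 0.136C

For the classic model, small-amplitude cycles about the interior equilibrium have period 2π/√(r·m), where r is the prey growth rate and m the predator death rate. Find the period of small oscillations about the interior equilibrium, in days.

Here r = 0.174 and m = 0.136, so r·m = 0.0237.
ω = √0.0237 = 0.154 per day, hence T = 2π/ω ≈ 40.8 days.

T ≈ 40.8 days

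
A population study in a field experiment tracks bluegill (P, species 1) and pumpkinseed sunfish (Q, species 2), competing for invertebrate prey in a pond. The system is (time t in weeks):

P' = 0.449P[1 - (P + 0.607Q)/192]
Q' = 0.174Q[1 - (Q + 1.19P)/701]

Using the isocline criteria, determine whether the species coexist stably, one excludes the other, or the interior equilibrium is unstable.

species 2 excludes species 1

Compare the nullcline intercepts: K1/α12 = 192/0.607 = 316 < K2 = 701; K2/α21 = 701/1.19 = 589 > K1 = 192.
Since the inequalities point opposite ways, species 2 can invade but species 1 cannot.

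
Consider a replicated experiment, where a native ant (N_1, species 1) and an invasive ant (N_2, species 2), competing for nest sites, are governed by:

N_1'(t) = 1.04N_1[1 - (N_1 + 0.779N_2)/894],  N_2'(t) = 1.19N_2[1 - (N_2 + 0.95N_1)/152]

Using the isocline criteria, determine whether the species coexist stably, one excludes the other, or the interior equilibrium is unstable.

Compare the nullcline intercepts: K1/α12 = 894/0.779 = 1150 > K2 = 152; K2/α21 = 152/0.95 = 160 < K1 = 894.
Since the inequalities point opposite ways, species 1 can invade but species 2 cannot.

species 1 excludes species 2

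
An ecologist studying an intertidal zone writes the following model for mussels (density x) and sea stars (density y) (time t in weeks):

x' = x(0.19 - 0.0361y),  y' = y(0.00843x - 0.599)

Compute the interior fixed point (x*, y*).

Set dy/dt = 0 with y > 0: 0.00843x - 0.599 = 0, so x* = 0.599/0.00843 = 71.1.
Set dx/dt = 0 with x > 0: 0.19 - 0.0361y = 0, so y* = 0.19/0.0361 = 5.26.

x* ≈ 71.1, y* ≈ 5.26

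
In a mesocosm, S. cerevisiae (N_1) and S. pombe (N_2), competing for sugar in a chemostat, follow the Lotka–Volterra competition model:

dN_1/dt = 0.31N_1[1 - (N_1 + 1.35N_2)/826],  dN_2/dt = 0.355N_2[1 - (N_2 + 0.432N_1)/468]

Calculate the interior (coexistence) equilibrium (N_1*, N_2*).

N_1* ≈ 466, N_2* ≈ 267

Setting both brackets to zero gives the nullclines N_1 + 1.35N_2 = 826 and 0.432N_1 + N_2 = 468.
Substituting N_2 = 468 - 0.432N_1 into the first: N_1(1 - 1.35·0.432) = 826 - 1.35·468.
So N_1* = 194/0.417 = 466, and then N_2* = 468 - 0.432·466 = 267.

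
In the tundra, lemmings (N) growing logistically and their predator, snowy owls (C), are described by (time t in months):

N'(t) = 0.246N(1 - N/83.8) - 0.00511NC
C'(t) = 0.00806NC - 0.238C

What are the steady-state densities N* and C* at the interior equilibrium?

From dC/dt = 0 with C > 0: 0.00806N* = 0.238, so N* = 29.5.
Substitute into dN/dt = 0: 0.246(1 - 29.5/83.8) = 0.00511C*.
The bracket is 0.648, giving C* = 0.159/0.00511 = 31.2.

N* ≈ 29.5, C* ≈ 31.2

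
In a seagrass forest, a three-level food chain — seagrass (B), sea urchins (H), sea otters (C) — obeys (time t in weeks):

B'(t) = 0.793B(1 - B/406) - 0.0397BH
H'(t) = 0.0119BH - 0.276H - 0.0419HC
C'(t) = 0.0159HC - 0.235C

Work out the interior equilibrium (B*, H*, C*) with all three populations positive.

From dC/dt = 0: 0.0159H* = 0.235, so H* = 14.8.
From dB/dt = 0: 0.793(1 - B*/406) = 0.0397·14.8, giving B* = 406·(1 - 0.74) = 106.
From dH/dt = 0: 0.0119·106 - 0.276 = 0.0419C*, so C* = 0.981/0.0419 = 23.4.

B* ≈ 106, H* ≈ 14.8, C* ≈ 23.4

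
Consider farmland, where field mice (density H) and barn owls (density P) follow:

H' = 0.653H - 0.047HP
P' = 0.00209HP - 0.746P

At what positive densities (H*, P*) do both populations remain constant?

Set dP/dt = 0 with P > 0: 0.00209H - 0.746 = 0, so H* = 0.746/0.00209 = 357.
Set dH/dt = 0 with H > 0: 0.653 - 0.047P = 0, so P* = 0.653/0.047 = 13.9.

H* ≈ 357, P* ≈ 13.9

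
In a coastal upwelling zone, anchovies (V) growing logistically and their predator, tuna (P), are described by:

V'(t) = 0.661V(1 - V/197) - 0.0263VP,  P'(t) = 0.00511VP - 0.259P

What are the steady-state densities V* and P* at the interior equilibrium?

V* ≈ 50.7, P* ≈ 18.7

From dP/dt = 0 with P > 0: 0.00511V* = 0.259, so V* = 50.7.
Substitute into dV/dt = 0: 0.661(1 - 50.7/197) = 0.0263P*.
The bracket is 0.743, giving P* = 0.491/0.0263 = 18.7.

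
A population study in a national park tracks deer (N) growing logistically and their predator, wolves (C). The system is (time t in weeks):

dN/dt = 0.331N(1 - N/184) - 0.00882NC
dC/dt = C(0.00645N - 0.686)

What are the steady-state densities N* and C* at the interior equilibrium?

From dC/dt = 0 with C > 0: 0.00645N* = 0.686, so N* = 106.
Substitute into dN/dt = 0: 0.331(1 - 106/184) = 0.00882C*.
The bracket is 0.422, giving C* = 0.14/0.00882 = 15.8.

N* ≈ 106, C* ≈ 15.8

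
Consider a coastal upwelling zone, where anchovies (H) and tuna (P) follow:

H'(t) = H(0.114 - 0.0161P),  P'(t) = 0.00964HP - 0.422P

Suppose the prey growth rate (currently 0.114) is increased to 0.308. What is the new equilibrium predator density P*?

At the interior fixed point, setting dH/dt = 0 with H > 0 fixes P* = (prey growth rate)/(HP coefficient) — independent of the other coefficients.
With the change, P* = 0.308/0.0161 = 19.1; it rises from 7.08.

P* ≈ 19.1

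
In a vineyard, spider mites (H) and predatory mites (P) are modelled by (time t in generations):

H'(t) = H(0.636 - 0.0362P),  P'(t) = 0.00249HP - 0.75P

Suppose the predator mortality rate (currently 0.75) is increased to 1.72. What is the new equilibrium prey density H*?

H* ≈ 691

At the interior fixed point, setting dP/dt = 0 with P > 0 fixes H* = (predator death rate)/(HP coefficient) — independent of the other coefficients.
With the change, H* = 1.72/0.00249 = 691; it rises from 301.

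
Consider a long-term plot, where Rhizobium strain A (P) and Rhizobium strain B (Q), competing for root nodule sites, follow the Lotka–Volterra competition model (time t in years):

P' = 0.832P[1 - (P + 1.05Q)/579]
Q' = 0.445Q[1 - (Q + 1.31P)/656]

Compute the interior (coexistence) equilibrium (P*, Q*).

Setting both brackets to zero gives the nullclines P + 1.05Q = 579 and 1.31P + Q = 656.
Substituting Q = 656 - 1.31P into the first: P(1 - 1.05·1.31) = 579 - 1.05·656.
So P* = -110/-0.376 = 292, and then Q* = 656 - 1.31·292 = 273.

P* ≈ 292, Q* ≈ 273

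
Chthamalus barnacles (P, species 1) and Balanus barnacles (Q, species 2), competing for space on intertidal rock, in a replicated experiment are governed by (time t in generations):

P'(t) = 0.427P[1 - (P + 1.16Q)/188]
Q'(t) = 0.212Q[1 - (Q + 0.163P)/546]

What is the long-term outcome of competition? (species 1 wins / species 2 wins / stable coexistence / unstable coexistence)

species 2 excludes species 1

Compare the nullcline intercepts: K1/α12 = 188/1.16 = 162 < K2 = 546; K2/α21 = 546/0.163 = 3350 > K1 = 188.
Since the inequalities point opposite ways, species 2 can invade but species 1 cannot.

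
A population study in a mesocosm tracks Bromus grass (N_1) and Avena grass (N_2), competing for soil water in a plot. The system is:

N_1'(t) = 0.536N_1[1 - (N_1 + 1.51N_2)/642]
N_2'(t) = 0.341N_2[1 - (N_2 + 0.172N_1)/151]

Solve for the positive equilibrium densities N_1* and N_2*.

N_1* ≈ 559, N_2* ≈ 54.8

Setting both brackets to zero gives the nullclines N_1 + 1.51N_2 = 642 and 0.172N_1 + N_2 = 151.
Substituting N_2 = 151 - 0.172N_1 into the first: N_1(1 - 1.51·0.172) = 642 - 1.51·151.
So N_1* = 414/0.74 = 559, and then N_2* = 151 - 0.172·559 = 54.8.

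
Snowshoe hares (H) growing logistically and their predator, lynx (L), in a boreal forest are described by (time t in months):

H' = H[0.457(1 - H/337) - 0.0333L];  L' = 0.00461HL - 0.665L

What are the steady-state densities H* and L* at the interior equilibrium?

H* ≈ 144, L* ≈ 7.85

From dL/dt = 0 with L > 0: 0.00461H* = 0.665, so H* = 144.
Substitute into dH/dt = 0: 0.457(1 - 144/337) = 0.0333L*.
The bracket is 0.572, giving L* = 0.261/0.0333 = 7.85.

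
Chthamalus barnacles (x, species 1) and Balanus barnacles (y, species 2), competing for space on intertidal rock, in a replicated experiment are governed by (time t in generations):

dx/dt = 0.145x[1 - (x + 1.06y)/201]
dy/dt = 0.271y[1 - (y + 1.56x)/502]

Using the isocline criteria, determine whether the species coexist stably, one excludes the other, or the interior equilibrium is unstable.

Compare the nullcline intercepts: K1/α12 = 201/1.06 = 190 < K2 = 502; K2/α21 = 502/1.56 = 322 > K1 = 201.
Since the inequalities point opposite ways, species 2 can invade but species 1 cannot.

species 2 excludes species 1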